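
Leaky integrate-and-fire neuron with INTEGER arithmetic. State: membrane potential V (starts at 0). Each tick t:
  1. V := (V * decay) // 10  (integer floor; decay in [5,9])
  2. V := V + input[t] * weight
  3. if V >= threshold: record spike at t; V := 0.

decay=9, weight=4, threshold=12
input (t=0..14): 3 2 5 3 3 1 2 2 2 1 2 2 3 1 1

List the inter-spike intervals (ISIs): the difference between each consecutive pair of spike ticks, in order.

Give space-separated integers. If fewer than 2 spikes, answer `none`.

t=0: input=3 -> V=0 FIRE
t=1: input=2 -> V=8
t=2: input=5 -> V=0 FIRE
t=3: input=3 -> V=0 FIRE
t=4: input=3 -> V=0 FIRE
t=5: input=1 -> V=4
t=6: input=2 -> V=11
t=7: input=2 -> V=0 FIRE
t=8: input=2 -> V=8
t=9: input=1 -> V=11
t=10: input=2 -> V=0 FIRE
t=11: input=2 -> V=8
t=12: input=3 -> V=0 FIRE
t=13: input=1 -> V=4
t=14: input=1 -> V=7

Answer: 2 1 1 3 3 2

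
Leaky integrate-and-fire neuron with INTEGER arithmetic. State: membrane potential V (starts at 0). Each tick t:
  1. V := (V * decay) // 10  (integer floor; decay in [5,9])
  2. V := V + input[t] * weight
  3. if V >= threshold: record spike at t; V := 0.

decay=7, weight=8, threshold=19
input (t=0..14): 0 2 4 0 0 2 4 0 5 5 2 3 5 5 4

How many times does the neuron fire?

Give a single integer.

t=0: input=0 -> V=0
t=1: input=2 -> V=16
t=2: input=4 -> V=0 FIRE
t=3: input=0 -> V=0
t=4: input=0 -> V=0
t=5: input=2 -> V=16
t=6: input=4 -> V=0 FIRE
t=7: input=0 -> V=0
t=8: input=5 -> V=0 FIRE
t=9: input=5 -> V=0 FIRE
t=10: input=2 -> V=16
t=11: input=3 -> V=0 FIRE
t=12: input=5 -> V=0 FIRE
t=13: input=5 -> V=0 FIRE
t=14: input=4 -> V=0 FIRE

Answer: 8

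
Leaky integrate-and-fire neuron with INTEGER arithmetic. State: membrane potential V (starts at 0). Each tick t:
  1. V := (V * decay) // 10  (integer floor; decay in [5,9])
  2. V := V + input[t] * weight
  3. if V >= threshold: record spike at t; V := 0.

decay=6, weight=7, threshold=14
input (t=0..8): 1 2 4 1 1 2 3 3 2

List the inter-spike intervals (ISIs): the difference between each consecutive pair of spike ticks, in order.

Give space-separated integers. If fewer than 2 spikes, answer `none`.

Answer: 1 3 1 1 1

Derivation:
t=0: input=1 -> V=7
t=1: input=2 -> V=0 FIRE
t=2: input=4 -> V=0 FIRE
t=3: input=1 -> V=7
t=4: input=1 -> V=11
t=5: input=2 -> V=0 FIRE
t=6: input=3 -> V=0 FIRE
t=7: input=3 -> V=0 FIRE
t=8: input=2 -> V=0 FIRE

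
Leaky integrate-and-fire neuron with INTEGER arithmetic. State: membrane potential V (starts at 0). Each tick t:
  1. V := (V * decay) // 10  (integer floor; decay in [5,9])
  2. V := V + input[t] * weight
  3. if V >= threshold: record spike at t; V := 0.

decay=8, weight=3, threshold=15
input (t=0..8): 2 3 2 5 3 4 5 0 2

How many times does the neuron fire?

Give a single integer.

Answer: 4

Derivation:
t=0: input=2 -> V=6
t=1: input=3 -> V=13
t=2: input=2 -> V=0 FIRE
t=3: input=5 -> V=0 FIRE
t=4: input=3 -> V=9
t=5: input=4 -> V=0 FIRE
t=6: input=5 -> V=0 FIRE
t=7: input=0 -> V=0
t=8: input=2 -> V=6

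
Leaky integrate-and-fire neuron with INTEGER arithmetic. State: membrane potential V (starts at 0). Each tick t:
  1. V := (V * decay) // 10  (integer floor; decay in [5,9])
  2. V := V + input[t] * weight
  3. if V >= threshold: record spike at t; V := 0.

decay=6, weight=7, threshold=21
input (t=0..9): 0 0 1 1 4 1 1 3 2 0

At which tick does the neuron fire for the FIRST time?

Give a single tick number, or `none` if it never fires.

Answer: 4

Derivation:
t=0: input=0 -> V=0
t=1: input=0 -> V=0
t=2: input=1 -> V=7
t=3: input=1 -> V=11
t=4: input=4 -> V=0 FIRE
t=5: input=1 -> V=7
t=6: input=1 -> V=11
t=7: input=3 -> V=0 FIRE
t=8: input=2 -> V=14
t=9: input=0 -> V=8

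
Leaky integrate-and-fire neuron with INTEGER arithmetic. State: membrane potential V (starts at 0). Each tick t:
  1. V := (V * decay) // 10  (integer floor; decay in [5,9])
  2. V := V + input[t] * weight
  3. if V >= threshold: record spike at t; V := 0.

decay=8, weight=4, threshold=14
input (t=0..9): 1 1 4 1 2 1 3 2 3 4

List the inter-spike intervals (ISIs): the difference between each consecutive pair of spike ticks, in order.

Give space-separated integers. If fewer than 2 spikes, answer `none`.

t=0: input=1 -> V=4
t=1: input=1 -> V=7
t=2: input=4 -> V=0 FIRE
t=3: input=1 -> V=4
t=4: input=2 -> V=11
t=5: input=1 -> V=12
t=6: input=3 -> V=0 FIRE
t=7: input=2 -> V=8
t=8: input=3 -> V=0 FIRE
t=9: input=4 -> V=0 FIRE

Answer: 4 2 1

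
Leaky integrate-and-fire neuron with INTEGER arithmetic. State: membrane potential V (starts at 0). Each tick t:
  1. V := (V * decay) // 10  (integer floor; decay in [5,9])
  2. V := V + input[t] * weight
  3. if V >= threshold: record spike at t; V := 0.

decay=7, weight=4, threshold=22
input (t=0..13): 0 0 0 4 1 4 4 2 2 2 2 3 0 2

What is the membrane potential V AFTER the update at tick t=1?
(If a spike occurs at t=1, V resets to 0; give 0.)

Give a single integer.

Answer: 0

Derivation:
t=0: input=0 -> V=0
t=1: input=0 -> V=0
t=2: input=0 -> V=0
t=3: input=4 -> V=16
t=4: input=1 -> V=15
t=5: input=4 -> V=0 FIRE
t=6: input=4 -> V=16
t=7: input=2 -> V=19
t=8: input=2 -> V=21
t=9: input=2 -> V=0 FIRE
t=10: input=2 -> V=8
t=11: input=3 -> V=17
t=12: input=0 -> V=11
t=13: input=2 -> V=15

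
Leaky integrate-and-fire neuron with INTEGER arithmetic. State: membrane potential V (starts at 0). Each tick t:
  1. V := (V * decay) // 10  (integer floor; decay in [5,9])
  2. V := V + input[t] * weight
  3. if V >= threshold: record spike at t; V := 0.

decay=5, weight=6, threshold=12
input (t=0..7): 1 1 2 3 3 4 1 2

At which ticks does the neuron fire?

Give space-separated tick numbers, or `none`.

Answer: 2 3 4 5 7

Derivation:
t=0: input=1 -> V=6
t=1: input=1 -> V=9
t=2: input=2 -> V=0 FIRE
t=3: input=3 -> V=0 FIRE
t=4: input=3 -> V=0 FIRE
t=5: input=4 -> V=0 FIRE
t=6: input=1 -> V=6
t=7: input=2 -> V=0 FIRE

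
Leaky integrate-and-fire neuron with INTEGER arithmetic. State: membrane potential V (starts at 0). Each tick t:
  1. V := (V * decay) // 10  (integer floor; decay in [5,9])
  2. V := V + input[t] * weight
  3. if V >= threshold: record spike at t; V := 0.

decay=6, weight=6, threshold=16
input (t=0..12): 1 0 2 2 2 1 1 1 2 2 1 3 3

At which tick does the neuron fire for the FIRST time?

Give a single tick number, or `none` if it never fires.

t=0: input=1 -> V=6
t=1: input=0 -> V=3
t=2: input=2 -> V=13
t=3: input=2 -> V=0 FIRE
t=4: input=2 -> V=12
t=5: input=1 -> V=13
t=6: input=1 -> V=13
t=7: input=1 -> V=13
t=8: input=2 -> V=0 FIRE
t=9: input=2 -> V=12
t=10: input=1 -> V=13
t=11: input=3 -> V=0 FIRE
t=12: input=3 -> V=0 FIRE

Answer: 3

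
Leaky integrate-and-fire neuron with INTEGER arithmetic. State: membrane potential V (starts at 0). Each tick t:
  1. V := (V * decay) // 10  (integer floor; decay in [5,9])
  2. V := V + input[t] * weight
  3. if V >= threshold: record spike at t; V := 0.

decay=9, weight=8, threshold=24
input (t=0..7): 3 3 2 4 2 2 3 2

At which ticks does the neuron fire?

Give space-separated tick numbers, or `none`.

t=0: input=3 -> V=0 FIRE
t=1: input=3 -> V=0 FIRE
t=2: input=2 -> V=16
t=3: input=4 -> V=0 FIRE
t=4: input=2 -> V=16
t=5: input=2 -> V=0 FIRE
t=6: input=3 -> V=0 FIRE
t=7: input=2 -> V=16

Answer: 0 1 3 5 6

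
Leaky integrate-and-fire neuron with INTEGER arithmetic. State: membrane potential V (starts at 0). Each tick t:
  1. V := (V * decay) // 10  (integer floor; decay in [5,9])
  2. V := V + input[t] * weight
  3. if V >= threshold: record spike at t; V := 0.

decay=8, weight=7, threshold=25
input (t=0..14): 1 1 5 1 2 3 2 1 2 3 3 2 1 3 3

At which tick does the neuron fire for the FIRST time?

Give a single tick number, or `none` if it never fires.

Answer: 2

Derivation:
t=0: input=1 -> V=7
t=1: input=1 -> V=12
t=2: input=5 -> V=0 FIRE
t=3: input=1 -> V=7
t=4: input=2 -> V=19
t=5: input=3 -> V=0 FIRE
t=6: input=2 -> V=14
t=7: input=1 -> V=18
t=8: input=2 -> V=0 FIRE
t=9: input=3 -> V=21
t=10: input=3 -> V=0 FIRE
t=11: input=2 -> V=14
t=12: input=1 -> V=18
t=13: input=3 -> V=0 FIRE
t=14: input=3 -> V=21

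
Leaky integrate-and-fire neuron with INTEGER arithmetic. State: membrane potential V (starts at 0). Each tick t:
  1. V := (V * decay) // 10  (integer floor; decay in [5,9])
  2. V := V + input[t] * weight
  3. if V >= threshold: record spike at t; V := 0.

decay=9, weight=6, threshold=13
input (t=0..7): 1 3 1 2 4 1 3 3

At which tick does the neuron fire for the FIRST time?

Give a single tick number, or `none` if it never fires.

t=0: input=1 -> V=6
t=1: input=3 -> V=0 FIRE
t=2: input=1 -> V=6
t=3: input=2 -> V=0 FIRE
t=4: input=4 -> V=0 FIRE
t=5: input=1 -> V=6
t=6: input=3 -> V=0 FIRE
t=7: input=3 -> V=0 FIRE

Answer: 1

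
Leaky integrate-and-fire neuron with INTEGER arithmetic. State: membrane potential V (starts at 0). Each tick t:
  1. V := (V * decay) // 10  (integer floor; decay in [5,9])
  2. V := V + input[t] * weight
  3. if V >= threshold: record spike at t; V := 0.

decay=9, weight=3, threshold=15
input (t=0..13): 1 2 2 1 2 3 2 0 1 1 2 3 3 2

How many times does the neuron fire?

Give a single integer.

Answer: 3

Derivation:
t=0: input=1 -> V=3
t=1: input=2 -> V=8
t=2: input=2 -> V=13
t=3: input=1 -> V=14
t=4: input=2 -> V=0 FIRE
t=5: input=3 -> V=9
t=6: input=2 -> V=14
t=7: input=0 -> V=12
t=8: input=1 -> V=13
t=9: input=1 -> V=14
t=10: input=2 -> V=0 FIRE
t=11: input=3 -> V=9
t=12: input=3 -> V=0 FIRE
t=13: input=2 -> V=6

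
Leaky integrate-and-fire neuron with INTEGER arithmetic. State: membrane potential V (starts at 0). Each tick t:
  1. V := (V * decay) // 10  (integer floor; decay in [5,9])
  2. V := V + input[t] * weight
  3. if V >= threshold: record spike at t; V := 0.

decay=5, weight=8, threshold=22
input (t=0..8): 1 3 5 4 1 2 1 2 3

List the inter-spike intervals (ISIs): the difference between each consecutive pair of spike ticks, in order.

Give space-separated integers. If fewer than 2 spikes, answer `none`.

t=0: input=1 -> V=8
t=1: input=3 -> V=0 FIRE
t=2: input=5 -> V=0 FIRE
t=3: input=4 -> V=0 FIRE
t=4: input=1 -> V=8
t=5: input=2 -> V=20
t=6: input=1 -> V=18
t=7: input=2 -> V=0 FIRE
t=8: input=3 -> V=0 FIRE

Answer: 1 1 4 1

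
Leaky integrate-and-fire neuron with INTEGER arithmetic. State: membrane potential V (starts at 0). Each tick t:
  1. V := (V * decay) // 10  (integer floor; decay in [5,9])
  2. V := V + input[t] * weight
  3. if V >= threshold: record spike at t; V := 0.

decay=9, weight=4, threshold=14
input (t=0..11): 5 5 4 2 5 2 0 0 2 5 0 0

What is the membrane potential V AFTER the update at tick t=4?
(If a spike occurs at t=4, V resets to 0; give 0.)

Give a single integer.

Answer: 0

Derivation:
t=0: input=5 -> V=0 FIRE
t=1: input=5 -> V=0 FIRE
t=2: input=4 -> V=0 FIRE
t=3: input=2 -> V=8
t=4: input=5 -> V=0 FIRE
t=5: input=2 -> V=8
t=6: input=0 -> V=7
t=7: input=0 -> V=6
t=8: input=2 -> V=13
t=9: input=5 -> V=0 FIRE
t=10: input=0 -> V=0
t=11: input=0 -> V=0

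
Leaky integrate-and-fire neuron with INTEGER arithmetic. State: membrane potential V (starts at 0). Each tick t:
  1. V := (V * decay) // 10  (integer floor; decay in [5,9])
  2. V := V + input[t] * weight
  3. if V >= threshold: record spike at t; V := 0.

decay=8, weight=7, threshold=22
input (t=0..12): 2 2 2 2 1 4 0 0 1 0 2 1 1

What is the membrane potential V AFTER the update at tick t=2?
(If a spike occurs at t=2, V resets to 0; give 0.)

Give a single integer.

t=0: input=2 -> V=14
t=1: input=2 -> V=0 FIRE
t=2: input=2 -> V=14
t=3: input=2 -> V=0 FIRE
t=4: input=1 -> V=7
t=5: input=4 -> V=0 FIRE
t=6: input=0 -> V=0
t=7: input=0 -> V=0
t=8: input=1 -> V=7
t=9: input=0 -> V=5
t=10: input=2 -> V=18
t=11: input=1 -> V=21
t=12: input=1 -> V=0 FIRE

Answer: 14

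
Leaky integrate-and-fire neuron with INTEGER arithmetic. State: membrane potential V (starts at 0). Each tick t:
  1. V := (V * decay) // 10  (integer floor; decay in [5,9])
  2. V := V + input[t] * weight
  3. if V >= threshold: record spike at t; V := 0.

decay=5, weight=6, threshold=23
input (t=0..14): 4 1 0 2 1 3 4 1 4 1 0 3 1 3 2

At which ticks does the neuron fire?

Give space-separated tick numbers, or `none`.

t=0: input=4 -> V=0 FIRE
t=1: input=1 -> V=6
t=2: input=0 -> V=3
t=3: input=2 -> V=13
t=4: input=1 -> V=12
t=5: input=3 -> V=0 FIRE
t=6: input=4 -> V=0 FIRE
t=7: input=1 -> V=6
t=8: input=4 -> V=0 FIRE
t=9: input=1 -> V=6
t=10: input=0 -> V=3
t=11: input=3 -> V=19
t=12: input=1 -> V=15
t=13: input=3 -> V=0 FIRE
t=14: input=2 -> V=12

Answer: 0 5 6 8 13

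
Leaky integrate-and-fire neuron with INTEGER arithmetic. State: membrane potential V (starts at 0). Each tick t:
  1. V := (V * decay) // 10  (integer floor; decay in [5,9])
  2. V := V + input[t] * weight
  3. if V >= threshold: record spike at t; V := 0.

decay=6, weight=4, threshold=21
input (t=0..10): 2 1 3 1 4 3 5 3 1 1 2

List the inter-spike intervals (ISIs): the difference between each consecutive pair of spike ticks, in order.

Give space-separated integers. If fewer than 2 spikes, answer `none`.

t=0: input=2 -> V=8
t=1: input=1 -> V=8
t=2: input=3 -> V=16
t=3: input=1 -> V=13
t=4: input=4 -> V=0 FIRE
t=5: input=3 -> V=12
t=6: input=5 -> V=0 FIRE
t=7: input=3 -> V=12
t=8: input=1 -> V=11
t=9: input=1 -> V=10
t=10: input=2 -> V=14

Answer: 2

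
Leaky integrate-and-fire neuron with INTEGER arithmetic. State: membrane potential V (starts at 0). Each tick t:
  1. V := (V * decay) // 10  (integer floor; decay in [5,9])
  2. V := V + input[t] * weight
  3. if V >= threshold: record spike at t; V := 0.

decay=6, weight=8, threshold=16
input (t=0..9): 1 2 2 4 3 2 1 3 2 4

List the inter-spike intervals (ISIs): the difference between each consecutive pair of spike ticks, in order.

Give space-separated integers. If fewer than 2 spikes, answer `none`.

t=0: input=1 -> V=8
t=1: input=2 -> V=0 FIRE
t=2: input=2 -> V=0 FIRE
t=3: input=4 -> V=0 FIRE
t=4: input=3 -> V=0 FIRE
t=5: input=2 -> V=0 FIRE
t=6: input=1 -> V=8
t=7: input=3 -> V=0 FIRE
t=8: input=2 -> V=0 FIRE
t=9: input=4 -> V=0 FIRE

Answer: 1 1 1 1 2 1 1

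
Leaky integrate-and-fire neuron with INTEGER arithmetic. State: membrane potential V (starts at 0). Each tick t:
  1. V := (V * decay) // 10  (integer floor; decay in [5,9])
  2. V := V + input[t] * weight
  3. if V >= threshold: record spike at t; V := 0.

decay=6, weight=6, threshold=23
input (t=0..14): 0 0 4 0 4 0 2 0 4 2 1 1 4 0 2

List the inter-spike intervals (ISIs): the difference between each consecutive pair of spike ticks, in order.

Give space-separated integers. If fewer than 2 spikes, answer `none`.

t=0: input=0 -> V=0
t=1: input=0 -> V=0
t=2: input=4 -> V=0 FIRE
t=3: input=0 -> V=0
t=4: input=4 -> V=0 FIRE
t=5: input=0 -> V=0
t=6: input=2 -> V=12
t=7: input=0 -> V=7
t=8: input=4 -> V=0 FIRE
t=9: input=2 -> V=12
t=10: input=1 -> V=13
t=11: input=1 -> V=13
t=12: input=4 -> V=0 FIRE
t=13: input=0 -> V=0
t=14: input=2 -> V=12

Answer: 2 4 4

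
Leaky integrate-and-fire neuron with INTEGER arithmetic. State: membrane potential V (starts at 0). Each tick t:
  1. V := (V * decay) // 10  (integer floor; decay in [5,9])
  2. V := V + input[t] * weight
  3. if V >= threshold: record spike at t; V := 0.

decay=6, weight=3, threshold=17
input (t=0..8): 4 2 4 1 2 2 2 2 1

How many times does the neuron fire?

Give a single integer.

t=0: input=4 -> V=12
t=1: input=2 -> V=13
t=2: input=4 -> V=0 FIRE
t=3: input=1 -> V=3
t=4: input=2 -> V=7
t=5: input=2 -> V=10
t=6: input=2 -> V=12
t=7: input=2 -> V=13
t=8: input=1 -> V=10

Answer: 1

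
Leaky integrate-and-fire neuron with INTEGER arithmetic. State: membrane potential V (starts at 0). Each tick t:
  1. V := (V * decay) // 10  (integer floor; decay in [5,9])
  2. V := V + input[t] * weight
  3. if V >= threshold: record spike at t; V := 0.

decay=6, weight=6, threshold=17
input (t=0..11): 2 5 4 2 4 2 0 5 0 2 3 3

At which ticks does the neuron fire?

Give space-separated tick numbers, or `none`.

Answer: 1 2 4 7 10 11

Derivation:
t=0: input=2 -> V=12
t=1: input=5 -> V=0 FIRE
t=2: input=4 -> V=0 FIRE
t=3: input=2 -> V=12
t=4: input=4 -> V=0 FIRE
t=5: input=2 -> V=12
t=6: input=0 -> V=7
t=7: input=5 -> V=0 FIRE
t=8: input=0 -> V=0
t=9: input=2 -> V=12
t=10: input=3 -> V=0 FIRE
t=11: input=3 -> V=0 FIRE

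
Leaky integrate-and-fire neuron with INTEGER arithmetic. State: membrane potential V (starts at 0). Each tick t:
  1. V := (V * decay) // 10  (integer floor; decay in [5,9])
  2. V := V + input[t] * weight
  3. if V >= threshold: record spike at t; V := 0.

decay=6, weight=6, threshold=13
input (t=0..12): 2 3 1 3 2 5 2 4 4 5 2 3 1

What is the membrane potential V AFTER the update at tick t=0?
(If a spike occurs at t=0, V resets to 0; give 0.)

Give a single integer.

Answer: 12

Derivation:
t=0: input=2 -> V=12
t=1: input=3 -> V=0 FIRE
t=2: input=1 -> V=6
t=3: input=3 -> V=0 FIRE
t=4: input=2 -> V=12
t=5: input=5 -> V=0 FIRE
t=6: input=2 -> V=12
t=7: input=4 -> V=0 FIRE
t=8: input=4 -> V=0 FIRE
t=9: input=5 -> V=0 FIRE
t=10: input=2 -> V=12
t=11: input=3 -> V=0 FIRE
t=12: input=1 -> V=6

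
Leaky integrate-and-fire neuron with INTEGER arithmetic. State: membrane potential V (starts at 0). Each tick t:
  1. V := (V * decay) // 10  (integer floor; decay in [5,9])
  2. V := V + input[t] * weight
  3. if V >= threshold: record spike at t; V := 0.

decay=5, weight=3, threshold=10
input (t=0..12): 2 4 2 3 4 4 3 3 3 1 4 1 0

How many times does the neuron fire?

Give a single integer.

Answer: 6

Derivation:
t=0: input=2 -> V=6
t=1: input=4 -> V=0 FIRE
t=2: input=2 -> V=6
t=3: input=3 -> V=0 FIRE
t=4: input=4 -> V=0 FIRE
t=5: input=4 -> V=0 FIRE
t=6: input=3 -> V=9
t=7: input=3 -> V=0 FIRE
t=8: input=3 -> V=9
t=9: input=1 -> V=7
t=10: input=4 -> V=0 FIRE
t=11: input=1 -> V=3
t=12: input=0 -> V=1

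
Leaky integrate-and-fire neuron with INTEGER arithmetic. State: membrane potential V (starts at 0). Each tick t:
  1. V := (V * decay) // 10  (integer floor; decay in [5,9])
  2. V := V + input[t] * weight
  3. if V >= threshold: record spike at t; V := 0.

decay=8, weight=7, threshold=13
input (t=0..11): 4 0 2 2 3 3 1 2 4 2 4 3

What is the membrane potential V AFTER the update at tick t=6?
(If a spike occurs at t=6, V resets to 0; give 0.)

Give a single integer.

t=0: input=4 -> V=0 FIRE
t=1: input=0 -> V=0
t=2: input=2 -> V=0 FIRE
t=3: input=2 -> V=0 FIRE
t=4: input=3 -> V=0 FIRE
t=5: input=3 -> V=0 FIRE
t=6: input=1 -> V=7
t=7: input=2 -> V=0 FIRE
t=8: input=4 -> V=0 FIRE
t=9: input=2 -> V=0 FIRE
t=10: input=4 -> V=0 FIRE
t=11: input=3 -> V=0 FIRE

Answer: 7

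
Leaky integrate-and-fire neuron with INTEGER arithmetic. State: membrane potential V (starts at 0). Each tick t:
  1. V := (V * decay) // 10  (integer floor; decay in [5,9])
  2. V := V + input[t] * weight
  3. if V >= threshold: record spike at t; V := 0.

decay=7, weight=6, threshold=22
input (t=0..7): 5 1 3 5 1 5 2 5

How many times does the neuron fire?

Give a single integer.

t=0: input=5 -> V=0 FIRE
t=1: input=1 -> V=6
t=2: input=3 -> V=0 FIRE
t=3: input=5 -> V=0 FIRE
t=4: input=1 -> V=6
t=5: input=5 -> V=0 FIRE
t=6: input=2 -> V=12
t=7: input=5 -> V=0 FIRE

Answer: 5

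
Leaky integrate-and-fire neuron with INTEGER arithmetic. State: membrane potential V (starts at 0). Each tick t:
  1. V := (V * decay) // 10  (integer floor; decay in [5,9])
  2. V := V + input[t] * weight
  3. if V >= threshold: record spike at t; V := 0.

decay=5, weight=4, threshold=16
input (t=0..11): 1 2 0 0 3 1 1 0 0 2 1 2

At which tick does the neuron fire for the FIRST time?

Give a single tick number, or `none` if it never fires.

Answer: none

Derivation:
t=0: input=1 -> V=4
t=1: input=2 -> V=10
t=2: input=0 -> V=5
t=3: input=0 -> V=2
t=4: input=3 -> V=13
t=5: input=1 -> V=10
t=6: input=1 -> V=9
t=7: input=0 -> V=4
t=8: input=0 -> V=2
t=9: input=2 -> V=9
t=10: input=1 -> V=8
t=11: input=2 -> V=12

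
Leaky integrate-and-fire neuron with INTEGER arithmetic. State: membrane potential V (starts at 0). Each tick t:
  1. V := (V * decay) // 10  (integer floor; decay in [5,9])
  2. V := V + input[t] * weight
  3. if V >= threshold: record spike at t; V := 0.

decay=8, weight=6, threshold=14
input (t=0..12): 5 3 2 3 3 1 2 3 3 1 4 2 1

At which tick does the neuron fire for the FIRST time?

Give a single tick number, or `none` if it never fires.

t=0: input=5 -> V=0 FIRE
t=1: input=3 -> V=0 FIRE
t=2: input=2 -> V=12
t=3: input=3 -> V=0 FIRE
t=4: input=3 -> V=0 FIRE
t=5: input=1 -> V=6
t=6: input=2 -> V=0 FIRE
t=7: input=3 -> V=0 FIRE
t=8: input=3 -> V=0 FIRE
t=9: input=1 -> V=6
t=10: input=4 -> V=0 FIRE
t=11: input=2 -> V=12
t=12: input=1 -> V=0 FIRE

Answer: 0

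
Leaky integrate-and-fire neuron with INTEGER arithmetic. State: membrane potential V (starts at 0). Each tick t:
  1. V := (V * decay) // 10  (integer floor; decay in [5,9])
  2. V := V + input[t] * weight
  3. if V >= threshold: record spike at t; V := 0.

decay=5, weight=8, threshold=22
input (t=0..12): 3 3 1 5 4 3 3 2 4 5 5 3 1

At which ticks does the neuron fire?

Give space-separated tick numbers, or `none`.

Answer: 0 1 3 4 5 6 8 9 10 11

Derivation:
t=0: input=3 -> V=0 FIRE
t=1: input=3 -> V=0 FIRE
t=2: input=1 -> V=8
t=3: input=5 -> V=0 FIRE
t=4: input=4 -> V=0 FIRE
t=5: input=3 -> V=0 FIRE
t=6: input=3 -> V=0 FIRE
t=7: input=2 -> V=16
t=8: input=4 -> V=0 FIRE
t=9: input=5 -> V=0 FIRE
t=10: input=5 -> V=0 FIRE
t=11: input=3 -> V=0 FIRE
t=12: input=1 -> V=8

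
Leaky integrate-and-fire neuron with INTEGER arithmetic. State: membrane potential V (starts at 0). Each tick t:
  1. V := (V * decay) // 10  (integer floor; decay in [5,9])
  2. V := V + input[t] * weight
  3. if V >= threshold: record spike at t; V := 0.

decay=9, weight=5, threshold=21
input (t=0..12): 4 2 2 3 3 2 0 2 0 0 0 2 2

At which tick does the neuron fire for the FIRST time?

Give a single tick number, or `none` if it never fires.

Answer: 1

Derivation:
t=0: input=4 -> V=20
t=1: input=2 -> V=0 FIRE
t=2: input=2 -> V=10
t=3: input=3 -> V=0 FIRE
t=4: input=3 -> V=15
t=5: input=2 -> V=0 FIRE
t=6: input=0 -> V=0
t=7: input=2 -> V=10
t=8: input=0 -> V=9
t=9: input=0 -> V=8
t=10: input=0 -> V=7
t=11: input=2 -> V=16
t=12: input=2 -> V=0 FIRE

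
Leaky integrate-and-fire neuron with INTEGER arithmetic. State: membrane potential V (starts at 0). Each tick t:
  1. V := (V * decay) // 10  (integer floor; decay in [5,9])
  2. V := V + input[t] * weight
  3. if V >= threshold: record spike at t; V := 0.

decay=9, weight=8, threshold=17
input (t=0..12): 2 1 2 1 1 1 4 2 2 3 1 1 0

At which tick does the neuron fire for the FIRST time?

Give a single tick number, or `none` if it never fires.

Answer: 1

Derivation:
t=0: input=2 -> V=16
t=1: input=1 -> V=0 FIRE
t=2: input=2 -> V=16
t=3: input=1 -> V=0 FIRE
t=4: input=1 -> V=8
t=5: input=1 -> V=15
t=6: input=4 -> V=0 FIRE
t=7: input=2 -> V=16
t=8: input=2 -> V=0 FIRE
t=9: input=3 -> V=0 FIRE
t=10: input=1 -> V=8
t=11: input=1 -> V=15
t=12: input=0 -> V=13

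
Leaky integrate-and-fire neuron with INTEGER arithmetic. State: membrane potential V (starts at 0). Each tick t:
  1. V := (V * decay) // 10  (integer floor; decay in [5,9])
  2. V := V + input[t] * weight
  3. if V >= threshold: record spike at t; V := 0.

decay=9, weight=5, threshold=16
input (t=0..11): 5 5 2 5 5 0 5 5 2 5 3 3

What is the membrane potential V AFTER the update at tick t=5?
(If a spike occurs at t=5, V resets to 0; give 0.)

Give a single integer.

t=0: input=5 -> V=0 FIRE
t=1: input=5 -> V=0 FIRE
t=2: input=2 -> V=10
t=3: input=5 -> V=0 FIRE
t=4: input=5 -> V=0 FIRE
t=5: input=0 -> V=0
t=6: input=5 -> V=0 FIRE
t=7: input=5 -> V=0 FIRE
t=8: input=2 -> V=10
t=9: input=5 -> V=0 FIRE
t=10: input=3 -> V=15
t=11: input=3 -> V=0 FIRE

Answer: 0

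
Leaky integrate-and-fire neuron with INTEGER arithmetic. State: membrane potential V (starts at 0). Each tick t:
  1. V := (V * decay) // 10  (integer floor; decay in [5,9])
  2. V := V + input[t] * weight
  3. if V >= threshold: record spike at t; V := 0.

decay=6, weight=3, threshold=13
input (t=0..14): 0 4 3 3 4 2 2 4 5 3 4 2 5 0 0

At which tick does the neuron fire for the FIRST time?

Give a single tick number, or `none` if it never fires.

t=0: input=0 -> V=0
t=1: input=4 -> V=12
t=2: input=3 -> V=0 FIRE
t=3: input=3 -> V=9
t=4: input=4 -> V=0 FIRE
t=5: input=2 -> V=6
t=6: input=2 -> V=9
t=7: input=4 -> V=0 FIRE
t=8: input=5 -> V=0 FIRE
t=9: input=3 -> V=9
t=10: input=4 -> V=0 FIRE
t=11: input=2 -> V=6
t=12: input=5 -> V=0 FIRE
t=13: input=0 -> V=0
t=14: input=0 -> V=0

Answer: 2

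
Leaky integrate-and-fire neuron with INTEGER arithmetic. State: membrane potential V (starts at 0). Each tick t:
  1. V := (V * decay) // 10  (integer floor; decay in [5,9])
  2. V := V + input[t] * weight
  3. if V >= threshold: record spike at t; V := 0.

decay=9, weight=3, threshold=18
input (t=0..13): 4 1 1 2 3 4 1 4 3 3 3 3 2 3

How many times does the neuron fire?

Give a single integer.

t=0: input=4 -> V=12
t=1: input=1 -> V=13
t=2: input=1 -> V=14
t=3: input=2 -> V=0 FIRE
t=4: input=3 -> V=9
t=5: input=4 -> V=0 FIRE
t=6: input=1 -> V=3
t=7: input=4 -> V=14
t=8: input=3 -> V=0 FIRE
t=9: input=3 -> V=9
t=10: input=3 -> V=17
t=11: input=3 -> V=0 FIRE
t=12: input=2 -> V=6
t=13: input=3 -> V=14

Answer: 4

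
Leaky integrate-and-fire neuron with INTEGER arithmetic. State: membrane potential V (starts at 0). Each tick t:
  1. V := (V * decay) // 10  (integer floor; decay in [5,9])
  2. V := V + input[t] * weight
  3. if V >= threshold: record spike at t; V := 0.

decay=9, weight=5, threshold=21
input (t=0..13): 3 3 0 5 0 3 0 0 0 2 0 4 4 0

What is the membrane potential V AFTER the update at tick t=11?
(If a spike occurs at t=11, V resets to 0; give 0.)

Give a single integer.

t=0: input=3 -> V=15
t=1: input=3 -> V=0 FIRE
t=2: input=0 -> V=0
t=3: input=5 -> V=0 FIRE
t=4: input=0 -> V=0
t=5: input=3 -> V=15
t=6: input=0 -> V=13
t=7: input=0 -> V=11
t=8: input=0 -> V=9
t=9: input=2 -> V=18
t=10: input=0 -> V=16
t=11: input=4 -> V=0 FIRE
t=12: input=4 -> V=20
t=13: input=0 -> V=18

Answer: 0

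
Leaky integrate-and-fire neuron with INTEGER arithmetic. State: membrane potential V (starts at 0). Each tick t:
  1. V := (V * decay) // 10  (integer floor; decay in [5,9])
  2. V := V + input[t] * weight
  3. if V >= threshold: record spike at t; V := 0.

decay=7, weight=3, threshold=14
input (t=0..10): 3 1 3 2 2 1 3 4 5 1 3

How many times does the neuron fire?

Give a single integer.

Answer: 3

Derivation:
t=0: input=3 -> V=9
t=1: input=1 -> V=9
t=2: input=3 -> V=0 FIRE
t=3: input=2 -> V=6
t=4: input=2 -> V=10
t=5: input=1 -> V=10
t=6: input=3 -> V=0 FIRE
t=7: input=4 -> V=12
t=8: input=5 -> V=0 FIRE
t=9: input=1 -> V=3
t=10: input=3 -> V=11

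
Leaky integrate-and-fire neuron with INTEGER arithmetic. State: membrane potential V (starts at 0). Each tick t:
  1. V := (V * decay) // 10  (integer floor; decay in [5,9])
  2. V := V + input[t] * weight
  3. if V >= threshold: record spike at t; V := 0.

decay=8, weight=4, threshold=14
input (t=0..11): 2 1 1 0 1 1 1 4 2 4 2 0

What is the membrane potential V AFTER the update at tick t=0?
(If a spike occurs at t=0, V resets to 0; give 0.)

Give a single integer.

Answer: 8

Derivation:
t=0: input=2 -> V=8
t=1: input=1 -> V=10
t=2: input=1 -> V=12
t=3: input=0 -> V=9
t=4: input=1 -> V=11
t=5: input=1 -> V=12
t=6: input=1 -> V=13
t=7: input=4 -> V=0 FIRE
t=8: input=2 -> V=8
t=9: input=4 -> V=0 FIRE
t=10: input=2 -> V=8
t=11: input=0 -> V=6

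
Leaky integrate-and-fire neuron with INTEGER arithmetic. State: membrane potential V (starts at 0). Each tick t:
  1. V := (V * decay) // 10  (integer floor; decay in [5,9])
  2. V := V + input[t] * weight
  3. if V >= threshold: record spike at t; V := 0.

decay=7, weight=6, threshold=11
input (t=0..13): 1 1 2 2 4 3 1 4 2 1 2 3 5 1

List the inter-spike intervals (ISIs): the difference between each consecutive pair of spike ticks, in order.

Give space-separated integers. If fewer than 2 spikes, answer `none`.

t=0: input=1 -> V=6
t=1: input=1 -> V=10
t=2: input=2 -> V=0 FIRE
t=3: input=2 -> V=0 FIRE
t=4: input=4 -> V=0 FIRE
t=5: input=3 -> V=0 FIRE
t=6: input=1 -> V=6
t=7: input=4 -> V=0 FIRE
t=8: input=2 -> V=0 FIRE
t=9: input=1 -> V=6
t=10: input=2 -> V=0 FIRE
t=11: input=3 -> V=0 FIRE
t=12: input=5 -> V=0 FIRE
t=13: input=1 -> V=6

Answer: 1 1 1 2 1 2 1 1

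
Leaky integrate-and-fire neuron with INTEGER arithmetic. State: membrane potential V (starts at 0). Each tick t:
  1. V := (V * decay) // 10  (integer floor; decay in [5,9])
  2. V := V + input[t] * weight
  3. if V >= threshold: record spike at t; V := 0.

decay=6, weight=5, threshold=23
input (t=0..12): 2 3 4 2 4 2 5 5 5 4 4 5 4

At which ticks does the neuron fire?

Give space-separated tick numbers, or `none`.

t=0: input=2 -> V=10
t=1: input=3 -> V=21
t=2: input=4 -> V=0 FIRE
t=3: input=2 -> V=10
t=4: input=4 -> V=0 FIRE
t=5: input=2 -> V=10
t=6: input=5 -> V=0 FIRE
t=7: input=5 -> V=0 FIRE
t=8: input=5 -> V=0 FIRE
t=9: input=4 -> V=20
t=10: input=4 -> V=0 FIRE
t=11: input=5 -> V=0 FIRE
t=12: input=4 -> V=20

Answer: 2 4 6 7 8 10 11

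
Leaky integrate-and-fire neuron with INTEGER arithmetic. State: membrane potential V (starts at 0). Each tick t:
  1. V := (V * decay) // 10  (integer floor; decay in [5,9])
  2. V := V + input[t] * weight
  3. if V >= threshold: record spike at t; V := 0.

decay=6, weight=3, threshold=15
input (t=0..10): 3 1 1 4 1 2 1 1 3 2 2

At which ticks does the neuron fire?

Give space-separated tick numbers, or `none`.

t=0: input=3 -> V=9
t=1: input=1 -> V=8
t=2: input=1 -> V=7
t=3: input=4 -> V=0 FIRE
t=4: input=1 -> V=3
t=5: input=2 -> V=7
t=6: input=1 -> V=7
t=7: input=1 -> V=7
t=8: input=3 -> V=13
t=9: input=2 -> V=13
t=10: input=2 -> V=13

Answer: 3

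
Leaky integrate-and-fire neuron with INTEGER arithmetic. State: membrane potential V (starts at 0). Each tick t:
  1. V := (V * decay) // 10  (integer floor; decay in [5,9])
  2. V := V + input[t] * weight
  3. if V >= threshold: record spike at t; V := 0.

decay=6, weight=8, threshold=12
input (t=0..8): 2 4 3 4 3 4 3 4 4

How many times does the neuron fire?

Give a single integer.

t=0: input=2 -> V=0 FIRE
t=1: input=4 -> V=0 FIRE
t=2: input=3 -> V=0 FIRE
t=3: input=4 -> V=0 FIRE
t=4: input=3 -> V=0 FIRE
t=5: input=4 -> V=0 FIRE
t=6: input=3 -> V=0 FIRE
t=7: input=4 -> V=0 FIRE
t=8: input=4 -> V=0 FIRE

Answer: 9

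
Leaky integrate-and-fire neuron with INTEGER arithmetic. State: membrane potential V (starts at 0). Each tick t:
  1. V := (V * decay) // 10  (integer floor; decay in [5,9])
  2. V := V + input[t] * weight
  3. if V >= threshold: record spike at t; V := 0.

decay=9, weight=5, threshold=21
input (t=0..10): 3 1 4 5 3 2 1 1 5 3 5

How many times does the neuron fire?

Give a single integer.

Answer: 5

Derivation:
t=0: input=3 -> V=15
t=1: input=1 -> V=18
t=2: input=4 -> V=0 FIRE
t=3: input=5 -> V=0 FIRE
t=4: input=3 -> V=15
t=5: input=2 -> V=0 FIRE
t=6: input=1 -> V=5
t=7: input=1 -> V=9
t=8: input=5 -> V=0 FIRE
t=9: input=3 -> V=15
t=10: input=5 -> V=0 FIRE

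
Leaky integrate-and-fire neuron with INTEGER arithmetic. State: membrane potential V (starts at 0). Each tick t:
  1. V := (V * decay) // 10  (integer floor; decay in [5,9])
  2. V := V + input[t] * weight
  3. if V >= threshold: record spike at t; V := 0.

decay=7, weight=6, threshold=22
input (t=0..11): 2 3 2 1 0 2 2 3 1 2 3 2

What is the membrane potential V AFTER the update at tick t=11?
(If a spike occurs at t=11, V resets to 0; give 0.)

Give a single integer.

Answer: 0

Derivation:
t=0: input=2 -> V=12
t=1: input=3 -> V=0 FIRE
t=2: input=2 -> V=12
t=3: input=1 -> V=14
t=4: input=0 -> V=9
t=5: input=2 -> V=18
t=6: input=2 -> V=0 FIRE
t=7: input=3 -> V=18
t=8: input=1 -> V=18
t=9: input=2 -> V=0 FIRE
t=10: input=3 -> V=18
t=11: input=2 -> V=0 FIRE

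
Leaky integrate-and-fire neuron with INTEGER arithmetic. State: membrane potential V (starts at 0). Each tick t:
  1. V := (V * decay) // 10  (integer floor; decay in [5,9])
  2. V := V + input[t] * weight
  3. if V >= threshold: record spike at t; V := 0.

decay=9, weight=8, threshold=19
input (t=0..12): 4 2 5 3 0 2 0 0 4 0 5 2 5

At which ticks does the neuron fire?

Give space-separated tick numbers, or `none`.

Answer: 0 2 3 8 10 12

Derivation:
t=0: input=4 -> V=0 FIRE
t=1: input=2 -> V=16
t=2: input=5 -> V=0 FIRE
t=3: input=3 -> V=0 FIRE
t=4: input=0 -> V=0
t=5: input=2 -> V=16
t=6: input=0 -> V=14
t=7: input=0 -> V=12
t=8: input=4 -> V=0 FIRE
t=9: input=0 -> V=0
t=10: input=5 -> V=0 FIRE
t=11: input=2 -> V=16
t=12: input=5 -> V=0 FIRE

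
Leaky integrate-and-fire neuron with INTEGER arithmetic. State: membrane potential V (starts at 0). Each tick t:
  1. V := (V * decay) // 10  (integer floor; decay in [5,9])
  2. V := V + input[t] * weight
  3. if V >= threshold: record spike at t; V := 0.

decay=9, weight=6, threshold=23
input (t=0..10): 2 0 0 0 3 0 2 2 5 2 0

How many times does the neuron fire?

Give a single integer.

Answer: 2

Derivation:
t=0: input=2 -> V=12
t=1: input=0 -> V=10
t=2: input=0 -> V=9
t=3: input=0 -> V=8
t=4: input=3 -> V=0 FIRE
t=5: input=0 -> V=0
t=6: input=2 -> V=12
t=7: input=2 -> V=22
t=8: input=5 -> V=0 FIRE
t=9: input=2 -> V=12
t=10: input=0 -> V=10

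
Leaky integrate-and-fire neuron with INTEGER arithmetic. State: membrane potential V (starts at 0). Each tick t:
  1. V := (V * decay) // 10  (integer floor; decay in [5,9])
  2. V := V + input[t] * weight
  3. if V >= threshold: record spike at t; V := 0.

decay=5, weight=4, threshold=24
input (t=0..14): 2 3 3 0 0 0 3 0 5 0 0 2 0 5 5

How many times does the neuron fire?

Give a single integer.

t=0: input=2 -> V=8
t=1: input=3 -> V=16
t=2: input=3 -> V=20
t=3: input=0 -> V=10
t=4: input=0 -> V=5
t=5: input=0 -> V=2
t=6: input=3 -> V=13
t=7: input=0 -> V=6
t=8: input=5 -> V=23
t=9: input=0 -> V=11
t=10: input=0 -> V=5
t=11: input=2 -> V=10
t=12: input=0 -> V=5
t=13: input=5 -> V=22
t=14: input=5 -> V=0 FIRE

Answer: 1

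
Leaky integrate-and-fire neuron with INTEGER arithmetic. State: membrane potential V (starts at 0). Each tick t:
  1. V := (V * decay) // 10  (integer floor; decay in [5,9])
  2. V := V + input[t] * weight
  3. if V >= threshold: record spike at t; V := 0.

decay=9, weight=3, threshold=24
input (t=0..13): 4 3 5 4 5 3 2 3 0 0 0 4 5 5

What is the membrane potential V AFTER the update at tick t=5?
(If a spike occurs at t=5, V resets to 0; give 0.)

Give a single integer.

t=0: input=4 -> V=12
t=1: input=3 -> V=19
t=2: input=5 -> V=0 FIRE
t=3: input=4 -> V=12
t=4: input=5 -> V=0 FIRE
t=5: input=3 -> V=9
t=6: input=2 -> V=14
t=7: input=3 -> V=21
t=8: input=0 -> V=18
t=9: input=0 -> V=16
t=10: input=0 -> V=14
t=11: input=4 -> V=0 FIRE
t=12: input=5 -> V=15
t=13: input=5 -> V=0 FIRE

Answer: 9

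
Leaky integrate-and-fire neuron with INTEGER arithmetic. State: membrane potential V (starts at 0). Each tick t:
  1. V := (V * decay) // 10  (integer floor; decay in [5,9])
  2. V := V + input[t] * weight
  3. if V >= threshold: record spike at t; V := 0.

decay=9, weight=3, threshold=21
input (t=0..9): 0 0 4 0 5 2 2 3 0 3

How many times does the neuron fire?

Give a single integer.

Answer: 2

Derivation:
t=0: input=0 -> V=0
t=1: input=0 -> V=0
t=2: input=4 -> V=12
t=3: input=0 -> V=10
t=4: input=5 -> V=0 FIRE
t=5: input=2 -> V=6
t=6: input=2 -> V=11
t=7: input=3 -> V=18
t=8: input=0 -> V=16
t=9: input=3 -> V=0 FIRE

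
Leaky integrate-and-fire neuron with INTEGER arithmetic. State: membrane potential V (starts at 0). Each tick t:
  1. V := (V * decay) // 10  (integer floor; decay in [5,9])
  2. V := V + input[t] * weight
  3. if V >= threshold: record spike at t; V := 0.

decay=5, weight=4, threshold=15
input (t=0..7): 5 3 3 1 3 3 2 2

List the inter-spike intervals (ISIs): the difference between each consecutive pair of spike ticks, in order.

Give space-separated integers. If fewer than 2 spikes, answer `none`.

t=0: input=5 -> V=0 FIRE
t=1: input=3 -> V=12
t=2: input=3 -> V=0 FIRE
t=3: input=1 -> V=4
t=4: input=3 -> V=14
t=5: input=3 -> V=0 FIRE
t=6: input=2 -> V=8
t=7: input=2 -> V=12

Answer: 2 3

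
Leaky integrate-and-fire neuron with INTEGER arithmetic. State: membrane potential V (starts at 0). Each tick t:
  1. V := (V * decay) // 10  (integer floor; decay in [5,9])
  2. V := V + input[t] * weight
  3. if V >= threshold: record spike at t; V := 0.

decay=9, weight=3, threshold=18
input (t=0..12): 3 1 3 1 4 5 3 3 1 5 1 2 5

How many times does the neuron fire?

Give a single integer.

t=0: input=3 -> V=9
t=1: input=1 -> V=11
t=2: input=3 -> V=0 FIRE
t=3: input=1 -> V=3
t=4: input=4 -> V=14
t=5: input=5 -> V=0 FIRE
t=6: input=3 -> V=9
t=7: input=3 -> V=17
t=8: input=1 -> V=0 FIRE
t=9: input=5 -> V=15
t=10: input=1 -> V=16
t=11: input=2 -> V=0 FIRE
t=12: input=5 -> V=15

Answer: 4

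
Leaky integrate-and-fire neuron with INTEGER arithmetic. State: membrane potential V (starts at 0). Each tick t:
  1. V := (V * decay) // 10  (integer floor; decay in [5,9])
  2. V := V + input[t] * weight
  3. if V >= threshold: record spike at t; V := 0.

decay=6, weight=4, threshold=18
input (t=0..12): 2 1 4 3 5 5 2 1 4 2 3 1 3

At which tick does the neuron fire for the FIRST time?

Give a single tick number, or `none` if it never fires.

t=0: input=2 -> V=8
t=1: input=1 -> V=8
t=2: input=4 -> V=0 FIRE
t=3: input=3 -> V=12
t=4: input=5 -> V=0 FIRE
t=5: input=5 -> V=0 FIRE
t=6: input=2 -> V=8
t=7: input=1 -> V=8
t=8: input=4 -> V=0 FIRE
t=9: input=2 -> V=8
t=10: input=3 -> V=16
t=11: input=1 -> V=13
t=12: input=3 -> V=0 FIRE

Answer: 2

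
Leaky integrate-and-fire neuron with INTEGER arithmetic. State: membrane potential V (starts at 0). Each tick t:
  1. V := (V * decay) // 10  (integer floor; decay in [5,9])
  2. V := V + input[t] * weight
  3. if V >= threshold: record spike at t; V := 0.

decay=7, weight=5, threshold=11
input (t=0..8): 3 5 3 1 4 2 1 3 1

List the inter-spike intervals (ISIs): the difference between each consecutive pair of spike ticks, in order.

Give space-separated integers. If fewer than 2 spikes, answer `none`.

Answer: 1 1 2 2 1

Derivation:
t=0: input=3 -> V=0 FIRE
t=1: input=5 -> V=0 FIRE
t=2: input=3 -> V=0 FIRE
t=3: input=1 -> V=5
t=4: input=4 -> V=0 FIRE
t=5: input=2 -> V=10
t=6: input=1 -> V=0 FIRE
t=7: input=3 -> V=0 FIRE
t=8: input=1 -> V=5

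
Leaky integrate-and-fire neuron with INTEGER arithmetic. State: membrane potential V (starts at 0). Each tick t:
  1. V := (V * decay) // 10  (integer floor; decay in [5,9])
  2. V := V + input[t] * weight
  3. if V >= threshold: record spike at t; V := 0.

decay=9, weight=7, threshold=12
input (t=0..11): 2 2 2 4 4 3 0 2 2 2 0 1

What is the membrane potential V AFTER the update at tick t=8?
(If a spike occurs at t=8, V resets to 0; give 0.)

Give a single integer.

Answer: 0

Derivation:
t=0: input=2 -> V=0 FIRE
t=1: input=2 -> V=0 FIRE
t=2: input=2 -> V=0 FIRE
t=3: input=4 -> V=0 FIRE
t=4: input=4 -> V=0 FIRE
t=5: input=3 -> V=0 FIRE
t=6: input=0 -> V=0
t=7: input=2 -> V=0 FIRE
t=8: input=2 -> V=0 FIRE
t=9: input=2 -> V=0 FIRE
t=10: input=0 -> V=0
t=11: input=1 -> V=7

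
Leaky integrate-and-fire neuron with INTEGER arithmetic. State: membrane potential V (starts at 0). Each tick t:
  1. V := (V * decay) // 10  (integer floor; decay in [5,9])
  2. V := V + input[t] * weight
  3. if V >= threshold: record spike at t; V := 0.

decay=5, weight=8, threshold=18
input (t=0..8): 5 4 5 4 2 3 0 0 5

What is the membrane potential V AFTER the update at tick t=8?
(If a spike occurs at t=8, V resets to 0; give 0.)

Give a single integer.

t=0: input=5 -> V=0 FIRE
t=1: input=4 -> V=0 FIRE
t=2: input=5 -> V=0 FIRE
t=3: input=4 -> V=0 FIRE
t=4: input=2 -> V=16
t=5: input=3 -> V=0 FIRE
t=6: input=0 -> V=0
t=7: input=0 -> V=0
t=8: input=5 -> V=0 FIRE

Answer: 0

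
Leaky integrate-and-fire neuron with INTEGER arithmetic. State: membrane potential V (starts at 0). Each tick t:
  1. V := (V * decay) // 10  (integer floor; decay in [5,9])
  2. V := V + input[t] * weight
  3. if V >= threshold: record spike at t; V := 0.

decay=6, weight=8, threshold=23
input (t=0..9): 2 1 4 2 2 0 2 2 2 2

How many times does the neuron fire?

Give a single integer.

Answer: 4

Derivation:
t=0: input=2 -> V=16
t=1: input=1 -> V=17
t=2: input=4 -> V=0 FIRE
t=3: input=2 -> V=16
t=4: input=2 -> V=0 FIRE
t=5: input=0 -> V=0
t=6: input=2 -> V=16
t=7: input=2 -> V=0 FIRE
t=8: input=2 -> V=16
t=9: input=2 -> V=0 FIRE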